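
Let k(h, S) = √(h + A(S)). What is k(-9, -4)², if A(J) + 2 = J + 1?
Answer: -14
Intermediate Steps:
A(J) = -1 + J (A(J) = -2 + (J + 1) = -2 + (1 + J) = -1 + J)
k(h, S) = √(-1 + S + h) (k(h, S) = √(h + (-1 + S)) = √(-1 + S + h))
k(-9, -4)² = (√(-1 - 4 - 9))² = (√(-14))² = (I*√14)² = -14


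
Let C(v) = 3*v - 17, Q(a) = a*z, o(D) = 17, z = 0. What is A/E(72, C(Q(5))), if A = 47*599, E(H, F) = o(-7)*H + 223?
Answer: 28153/1447 ≈ 19.456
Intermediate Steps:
Q(a) = 0 (Q(a) = a*0 = 0)
C(v) = -17 + 3*v
E(H, F) = 223 + 17*H (E(H, F) = 17*H + 223 = 223 + 17*H)
A = 28153
A/E(72, C(Q(5))) = 28153/(223 + 17*72) = 28153/(223 + 1224) = 28153/1447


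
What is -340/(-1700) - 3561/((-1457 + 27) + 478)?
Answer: 18757/4760 ≈ 3.9405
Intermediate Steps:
-340/(-1700) - 3561/((-1457 + 27) + 478) = -340*(-1/1700) - 3561/(-1430 + 478) = ⅕ - 3561/(-952) = ⅕ - 3561*(-1/952) = ⅕ + 3561/952 = 18757/4760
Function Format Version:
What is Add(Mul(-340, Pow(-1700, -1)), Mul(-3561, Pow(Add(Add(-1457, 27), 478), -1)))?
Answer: Rational(18757, 4760) ≈ 3.9405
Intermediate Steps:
Add(Mul(-340, Pow(-1700, -1)), Mul(-3561, Pow(Add(Add(-1457, 27), 478), -1))) = Add(Mul(-340, Rational(-1, 1700)), Mul(-3561, Pow(Add(-1430, 478), -1))) = Add(Rational(1, 5), Mul(-3561, Pow(-952, -1))) = Add(Rational(1, 5), Mul(-3561, Rational(-1, 952))) = Add(Rational(1, 5), Rational(3561, 952)) = Rational(18757, 4760)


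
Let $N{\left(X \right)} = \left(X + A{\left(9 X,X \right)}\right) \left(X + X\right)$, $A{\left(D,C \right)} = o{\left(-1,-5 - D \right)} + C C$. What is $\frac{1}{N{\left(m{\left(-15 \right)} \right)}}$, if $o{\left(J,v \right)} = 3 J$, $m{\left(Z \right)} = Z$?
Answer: $- \frac{1}{6210} \approx -0.00016103$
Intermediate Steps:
$A{\left(D,C \right)} = -3 + C^{2}$ ($A{\left(D,C \right)} = 3 \left(-1\right) + C C = -3 + C^{2}$)
$N{\left(X \right)} = 2 X \left(-3 + X + X^{2}\right)$ ($N{\left(X \right)} = \left(X + \left(-3 + X^{2}\right)\right) \left(X + X\right) = \left(-3 + X + X^{2}\right) 2 X = 2 X \left(-3 + X + X^{2}\right)$)
$\frac{1}{N{\left(m{\left(-15 \right)} \right)}} = \frac{1}{2 \left(-15\right) \left(-3 - 15 + \left(-15\right)^{2}\right)} = \frac{1}{2 \left(-15\right) \left(-3 - 15 + 225\right)} = \frac{1}{2 \left(-15\right) 207} = \frac{1}{-6210} = - \frac{1}{6210}$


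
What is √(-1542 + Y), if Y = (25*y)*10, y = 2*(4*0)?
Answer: I*√1542 ≈ 39.268*I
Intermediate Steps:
y = 0 (y = 2*0 = 0)
Y = 0 (Y = (25*0)*10 = 0*10 = 0)
√(-1542 + Y) = √(-1542 + 0) = √(-1542) = I*√1542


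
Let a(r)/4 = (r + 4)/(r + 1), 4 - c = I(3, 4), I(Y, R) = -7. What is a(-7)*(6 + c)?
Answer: 34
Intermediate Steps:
c = 11 (c = 4 - 1*(-7) = 4 + 7 = 11)
a(r) = 4*(4 + r)/(1 + r) (a(r) = 4*((r + 4)/(r + 1)) = 4*((4 + r)/(1 + r)) = 4*(4 + r)/(1 + r))
a(-7)*(6 + c) = (4*(4 - 7)/(1 - 7))*(6 + 11) = (4*(-3)/(-6))*17 = (4*(-⅙)*(-3))*17 = 2*17 = 34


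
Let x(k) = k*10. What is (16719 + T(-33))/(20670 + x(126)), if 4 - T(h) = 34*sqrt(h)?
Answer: 16723/21930 - I*sqrt(33)/645 ≈ 0.76256 - 0.0089063*I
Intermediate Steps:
x(k) = 10*k
T(h) = 4 - 34*sqrt(h)
(16719 + T(-33))/(20670 + x(126)) = (16719 + (4 - 34*I*sqrt(33)))/(20670 + 10*126) = (16719 + (4 - 34*I*sqrt(33)))/(20670 + 1260) = (16719 + (4 - 34*I*sqrt(33)))/21930 = (16723 - 34*I*sqrt(33))*(1/21930) = 16723/21930 - I*sqrt(33)/645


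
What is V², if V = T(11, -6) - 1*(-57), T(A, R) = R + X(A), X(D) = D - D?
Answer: 2601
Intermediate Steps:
X(D) = 0
T(A, R) = R (T(A, R) = R + 0 = R)
V = 51 (V = -6 - 1*(-57) = -6 + 57 = 51)
V² = 51² = 2601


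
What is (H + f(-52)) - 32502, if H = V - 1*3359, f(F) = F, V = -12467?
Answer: -48380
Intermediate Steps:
H = -15826 (H = -12467 - 1*3359 = -12467 - 3359 = -15826)
(H + f(-52)) - 32502 = (-15826 - 52) - 32502 = -15878 - 32502 = -48380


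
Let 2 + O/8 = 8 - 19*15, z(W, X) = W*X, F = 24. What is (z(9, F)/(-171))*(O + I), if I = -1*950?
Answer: 76368/19 ≈ 4019.4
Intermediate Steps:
I = -950
O = -2232 (O = -16 + 8*(8 - 19*15) = -16 + 8*(8 - 285) = -16 + 8*(-277) = -16 - 2216 = -2232)
(z(9, F)/(-171))*(O + I) = ((9*24)/(-171))*(-2232 - 950) = (216*(-1/171))*(-3182) = -24/19*(-3182) = 76368/19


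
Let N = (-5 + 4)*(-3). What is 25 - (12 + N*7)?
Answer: -8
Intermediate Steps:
N = 3 (N = -1*(-3) = 3)
25 - (12 + N*7) = 25 - (12 + 3*7) = 25 - (12 + 21) = 25 - 1*33 = 25 - 33 = -8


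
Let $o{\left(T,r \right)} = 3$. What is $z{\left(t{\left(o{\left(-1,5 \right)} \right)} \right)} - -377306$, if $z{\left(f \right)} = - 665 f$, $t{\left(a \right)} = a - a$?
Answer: $377306$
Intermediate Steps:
$t{\left(a \right)} = 0$
$z{\left(t{\left(o{\left(-1,5 \right)} \right)} \right)} - -377306 = \left(-665\right) 0 - -377306 = 0 + 377306 = 377306$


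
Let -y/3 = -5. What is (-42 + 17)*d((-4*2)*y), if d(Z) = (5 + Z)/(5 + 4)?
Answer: 2875/9 ≈ 319.44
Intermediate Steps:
y = 15 (y = -3*(-5) = 15)
d(Z) = 5/9 + Z/9 (d(Z) = (5 + Z)/9 = (5 + Z)*(1/9) = 5/9 + Z/9)
(-42 + 17)*d((-4*2)*y) = (-42 + 17)*(5/9 + (-4*2*15)/9) = -25*(5/9 + (-8*15)/9) = -25*(5/9 + (1/9)*(-120)) = -25*(5/9 - 40/3) = -25*(-115/9) = 2875/9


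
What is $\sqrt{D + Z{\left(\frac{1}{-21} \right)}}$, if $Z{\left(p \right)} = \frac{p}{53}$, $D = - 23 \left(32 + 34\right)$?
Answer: $\frac{i \sqrt{1880452455}}{1113} \approx 38.962 i$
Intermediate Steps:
$D = -1518$ ($D = \left(-23\right) 66 = -1518$)
$Z{\left(p \right)} = \frac{p}{53}$ ($Z{\left(p \right)} = p \frac{1}{53} = \frac{p}{53}$)
$\sqrt{D + Z{\left(\frac{1}{-21} \right)}} = \sqrt{-1518 + \frac{1}{53 \left(-21\right)}} = \sqrt{-1518 + \frac{1}{53} \left(- \frac{1}{21}\right)} = \sqrt{-1518 - \frac{1}{1113}} = \sqrt{- \frac{1689535}{1113}} = \frac{i \sqrt{1880452455}}{1113}$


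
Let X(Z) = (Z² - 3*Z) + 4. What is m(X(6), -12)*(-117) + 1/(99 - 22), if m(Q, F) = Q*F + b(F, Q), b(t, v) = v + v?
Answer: 1981981/77 ≈ 25740.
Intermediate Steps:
b(t, v) = 2*v
X(Z) = 4 + Z² - 3*Z
m(Q, F) = 2*Q + F*Q (m(Q, F) = Q*F + 2*Q = F*Q + 2*Q = 2*Q + F*Q)
m(X(6), -12)*(-117) + 1/(99 - 22) = ((4 + 6² - 3*6)*(2 - 12))*(-117) + 1/(99 - 22) = ((4 + 36 - 18)*(-10))*(-117) + 1/77 = (22*(-10))*(-117) + 1/77 = -220*(-117) + 1/77 = 25740 + 1/77 = 1981981/77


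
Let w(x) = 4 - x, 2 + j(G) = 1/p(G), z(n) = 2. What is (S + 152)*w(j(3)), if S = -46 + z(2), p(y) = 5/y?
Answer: 2916/5 ≈ 583.20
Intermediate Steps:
S = -44 (S = -46 + 2 = -44)
j(G) = -2 + G/5 (j(G) = -2 + 1/(5/G) = -2 + G/5)
(S + 152)*w(j(3)) = (-44 + 152)*(4 - (-2 + (⅕)*3)) = 108*(4 - (-2 + ⅗)) = 108*(4 - 1*(-7/5)) = 108*(4 + 7/5) = 108*(27/5) = 2916/5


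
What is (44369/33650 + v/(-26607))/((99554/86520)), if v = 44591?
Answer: -65912000402/212221999535 ≈ -0.31058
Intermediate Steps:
(44369/33650 + v/(-26607))/((99554/86520)) = (44369/33650 + 44591/(-26607))/((99554/86520)) = (44369*(1/33650) + 44591*(-1/26607))/((99554*(1/86520))) = (44369/33650 - 44591/26607)/(7111/6180) = -319961167/895325550*6180/7111 = -65912000402/212221999535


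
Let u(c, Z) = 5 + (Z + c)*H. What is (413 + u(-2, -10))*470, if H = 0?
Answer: 196460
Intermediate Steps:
u(c, Z) = 5 (u(c, Z) = 5 + (Z + c)*0 = 5 + 0 = 5)
(413 + u(-2, -10))*470 = (413 + 5)*470 = 418*470 = 196460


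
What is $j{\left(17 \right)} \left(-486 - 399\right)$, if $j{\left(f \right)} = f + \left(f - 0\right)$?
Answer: $-30090$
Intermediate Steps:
$j{\left(f \right)} = 2 f$ ($j{\left(f \right)} = f + \left(f + 0\right) = f + f = 2 f$)
$j{\left(17 \right)} \left(-486 - 399\right) = 2 \cdot 17 \left(-486 - 399\right) = 34 \left(-885\right) = -30090$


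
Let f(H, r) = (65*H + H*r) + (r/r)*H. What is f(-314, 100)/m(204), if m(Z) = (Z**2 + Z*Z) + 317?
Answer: -52124/83549 ≈ -0.62387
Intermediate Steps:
m(Z) = 317 + 2*Z**2 (m(Z) = (Z**2 + Z**2) + 317 = 2*Z**2 + 317 = 317 + 2*Z**2)
f(H, r) = 66*H + H*r (f(H, r) = (65*H + H*r) + 1*H = (65*H + H*r) + H = 66*H + H*r)
f(-314, 100)/m(204) = (-314*(66 + 100))/(317 + 2*204**2) = (-314*166)/(317 + 2*41616) = -52124/(317 + 83232) = -52124/83549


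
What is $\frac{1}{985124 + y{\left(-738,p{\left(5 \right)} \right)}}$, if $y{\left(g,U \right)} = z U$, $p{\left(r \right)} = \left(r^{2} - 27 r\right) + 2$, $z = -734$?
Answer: $\frac{1}{1064396} \approx 9.395 \cdot 10^{-7}$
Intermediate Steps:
$p{\left(r \right)} = 2 + r^{2} - 27 r$
$y{\left(g,U \right)} = - 734 U$
$\frac{1}{985124 + y{\left(-738,p{\left(5 \right)} \right)}} = \frac{1}{985124 - 734 \left(2 + 5^{2} - 135\right)} = \frac{1}{985124 - 734 \left(2 + 25 - 135\right)} = \frac{1}{985124 - -79272} = \frac{1}{985124 + 79272} = \frac{1}{1064396}$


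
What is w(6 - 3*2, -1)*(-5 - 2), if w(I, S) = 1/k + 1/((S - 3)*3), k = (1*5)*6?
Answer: 7/20 ≈ 0.35000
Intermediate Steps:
k = 30 (k = 5*6 = 30)
w(I, S) = 1/30 + 1/(3*(-3 + S)) (w(I, S) = 1/30 + 1/((S - 3)*3) = 1*(1/30) + (⅓)/(-3 + S) = 1/30 + 1/(3*(-3 + S)))
w(6 - 3*2, -1)*(-5 - 2) = ((7 - 1)/(30*(-3 - 1)))*(-5 - 2) = ((1/30)*6/(-4))*(-7) = ((1/30)*(-¼)*6)*(-7) = -1/20*(-7) = 7/20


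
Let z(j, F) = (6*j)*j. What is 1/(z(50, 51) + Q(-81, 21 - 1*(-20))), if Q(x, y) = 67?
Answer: 1/15067 ≈ 6.6370e-5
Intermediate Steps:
z(j, F) = 6*j²
1/(z(50, 51) + Q(-81, 21 - 1*(-20))) = 1/(6*50² + 67) = 1/(6*2500 + 67) = 1/(15000 + 67) = 1/15067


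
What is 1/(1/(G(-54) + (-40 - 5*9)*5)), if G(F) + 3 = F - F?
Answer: -428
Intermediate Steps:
G(F) = -3 (G(F) = -3 + (F - F) = -3 + 0 = -3)
1/(1/(G(-54) + (-40 - 5*9)*5)) = 1/(1/(-3 + (-40 - 5*9)*5)) = 1/(1/(-3 + (-40 - 45)*5)) = 1/(1/(-3 - 85*5)) = 1/(1/(-3 - 425)) = 1/(1/(-428)) = 1/(-1/428) = -428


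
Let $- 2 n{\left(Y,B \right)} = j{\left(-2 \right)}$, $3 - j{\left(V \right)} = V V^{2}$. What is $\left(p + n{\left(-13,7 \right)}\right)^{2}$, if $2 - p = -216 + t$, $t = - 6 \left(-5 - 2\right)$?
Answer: $\frac{116281}{4} \approx 29070.0$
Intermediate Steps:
$t = 42$ ($t = \left(-6\right) \left(-7\right) = 42$)
$j{\left(V \right)} = 3 - V^{3}$ ($j{\left(V \right)} = 3 - V V^{2} = 3 - V^{3}$)
$n{\left(Y,B \right)} = - \frac{11}{2}$ ($n{\left(Y,B \right)} = - \frac{3 - \left(-2\right)^{3}}{2} = - \frac{3 - -8}{2} = - \frac{3 + 8}{2} = \left(- \frac{1}{2}\right) 11 = - \frac{11}{2}$)
$p = 176$ ($p = 2 - \left(-216 + 42\right) = 2 - -174 = 2 + 174 = 176$)
$\left(p + n{\left(-13,7 \right)}\right)^{2} = \left(176 - \frac{11}{2}\right)^{2} = \left(\frac{341}{2}\right)^{2} = \frac{116281}{4}$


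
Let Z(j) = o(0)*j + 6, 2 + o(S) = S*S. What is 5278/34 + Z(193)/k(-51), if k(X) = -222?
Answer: 296159/1887 ≈ 156.95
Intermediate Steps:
o(S) = -2 + S² (o(S) = -2 + S*S = -2 + S²)
Z(j) = 6 - 2*j (Z(j) = (-2 + 0²)*j + 6 = (-2 + 0)*j + 6 = -2*j + 6 = 6 - 2*j)
5278/34 + Z(193)/k(-51) = 5278/34 + (6 - 2*193)/(-222) = 5278*(1/34) + (6 - 386)*(-1/222) = 2639/17 - 380*(-1/222) = 2639/17 + 190/111 = 296159/1887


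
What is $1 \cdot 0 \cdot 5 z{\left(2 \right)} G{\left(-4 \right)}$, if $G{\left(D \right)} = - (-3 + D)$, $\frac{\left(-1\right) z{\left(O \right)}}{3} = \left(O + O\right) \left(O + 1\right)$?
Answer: $0$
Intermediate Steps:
$z{\left(O \right)} = - 6 O \left(1 + O\right)$ ($z{\left(O \right)} = - 3 \left(O + O\right) \left(O + 1\right) = - 3 \cdot 2 O \left(1 + O\right) = - 6 O \left(1 + O\right)$)
$G{\left(D \right)} = 3 - D$
$1 \cdot 0 \cdot 5 z{\left(2 \right)} G{\left(-4 \right)} = 1 \cdot 0 \cdot 5 \left(\left(-6\right) 2 \left(1 + 2\right)\right) \left(3 - -4\right) = 1 \cdot 0 \left(\left(-6\right) 2 \cdot 3\right) \left(3 + 4\right) = 1 \cdot 0 \left(-36\right) 7 = 1 \cdot 0 \cdot 7 = 0 \cdot 7 = 0$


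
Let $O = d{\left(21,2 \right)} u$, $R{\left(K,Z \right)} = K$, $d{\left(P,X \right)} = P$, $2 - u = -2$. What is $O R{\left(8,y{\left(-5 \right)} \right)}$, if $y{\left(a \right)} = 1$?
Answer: $672$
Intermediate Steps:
$u = 4$ ($u = 2 - -2 = 2 + 2 = 4$)
$O = 84$ ($O = 21 \cdot 4 = 84$)
$O R{\left(8,y{\left(-5 \right)} \right)} = 84 \cdot 8 = 672$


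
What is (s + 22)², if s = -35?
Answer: 169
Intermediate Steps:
(s + 22)² = (-35 + 22)² = (-13)² = 169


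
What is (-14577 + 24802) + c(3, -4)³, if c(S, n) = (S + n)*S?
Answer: 10198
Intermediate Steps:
c(S, n) = S*(S + n)
(-14577 + 24802) + c(3, -4)³ = (-14577 + 24802) + (3*(3 - 4))³ = 10225 + (3*(-1))³ = 10225 + (-3)³ = 10225 - 27 = 10198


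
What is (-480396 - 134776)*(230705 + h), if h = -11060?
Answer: -135119453940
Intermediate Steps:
(-480396 - 134776)*(230705 + h) = (-480396 - 134776)*(230705 - 11060) = -615172*219645 = -135119453940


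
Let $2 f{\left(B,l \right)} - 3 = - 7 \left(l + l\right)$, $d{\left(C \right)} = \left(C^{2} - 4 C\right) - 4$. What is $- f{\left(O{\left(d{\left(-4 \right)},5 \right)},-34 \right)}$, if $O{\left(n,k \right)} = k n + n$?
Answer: $- \frac{479}{2} \approx -239.5$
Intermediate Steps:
$d{\left(C \right)} = -4 + C^{2} - 4 C$
$O{\left(n,k \right)} = n + k n$
$f{\left(B,l \right)} = \frac{3}{2} - 7 l$ ($f{\left(B,l \right)} = \frac{3}{2} + \frac{\left(-7\right) \left(l + l\right)}{2} = \frac{3}{2} + \frac{\left(-7\right) 2 l}{2} = \frac{3}{2} + \frac{\left(-14\right) l}{2} = \frac{3}{2} - 7 l$)
$- f{\left(O{\left(d{\left(-4 \right)},5 \right)},-34 \right)} = - (\frac{3}{2} - -238) = - (\frac{3}{2} + 238) = \left(-1\right) \frac{479}{2} = - \frac{479}{2}$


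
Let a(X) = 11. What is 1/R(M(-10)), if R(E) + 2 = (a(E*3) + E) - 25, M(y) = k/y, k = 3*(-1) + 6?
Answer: -10/163 ≈ -0.061350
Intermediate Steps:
k = 3 (k = -3 + 6 = 3)
M(y) = 3/y
R(E) = -16 + E (R(E) = -2 + ((11 + E) - 25) = -2 + (-14 + E) = -16 + E)
1/R(M(-10)) = 1/(-16 + 3/(-10)) = 1/(-16 + 3*(-1/10)) = 1/(-16 - 3/10) = 1/(-163/10) = -10/163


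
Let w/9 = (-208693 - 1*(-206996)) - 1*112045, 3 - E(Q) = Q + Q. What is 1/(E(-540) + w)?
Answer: -1/1022595 ≈ -9.7790e-7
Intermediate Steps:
E(Q) = 3 - 2*Q (E(Q) = 3 - (Q + Q) = 3 - 2*Q)
w = -1023678 (w = 9*((-208693 - 1*(-206996)) - 1*112045) = 9*((-208693 + 206996) - 112045) = 9*(-1697 - 112045) = 9*(-113742) = -1023678)
1/(E(-540) + w) = 1/((3 - 2*(-540)) - 1023678) = 1/((3 + 1080) - 1023678) = 1/(1083 - 1023678) = 1/(-1022595) = -1/1022595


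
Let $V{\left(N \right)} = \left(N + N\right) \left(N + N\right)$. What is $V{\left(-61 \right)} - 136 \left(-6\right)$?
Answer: $15700$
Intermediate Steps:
$V{\left(N \right)} = 4 N^{2}$ ($V{\left(N \right)} = 2 N 2 N = 4 N^{2}$)
$V{\left(-61 \right)} - 136 \left(-6\right) = 4 \left(-61\right)^{2} - 136 \left(-6\right) = 4 \cdot 3721 - -816 = 14884 + 816 = 15700$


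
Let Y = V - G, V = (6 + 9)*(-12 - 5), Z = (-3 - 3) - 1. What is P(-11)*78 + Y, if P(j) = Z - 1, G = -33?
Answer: -846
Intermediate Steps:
Z = -7 (Z = -6 - 1 = -7)
V = -255 (V = 15*(-17) = -255)
Y = -222 (Y = -255 - 1*(-33) = -255 + 33 = -222)
P(j) = -8 (P(j) = -7 - 1 = -8)
P(-11)*78 + Y = -8*78 - 222 = -624 - 222 = -846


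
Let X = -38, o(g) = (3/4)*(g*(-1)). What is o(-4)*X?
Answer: -114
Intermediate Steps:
o(g) = -3*g/4 (o(g) = (3*(¼))*(-g) = 3*(-g)/4 = -3*g/4)
o(-4)*X = -¾*(-4)*(-38) = 3*(-38) = -114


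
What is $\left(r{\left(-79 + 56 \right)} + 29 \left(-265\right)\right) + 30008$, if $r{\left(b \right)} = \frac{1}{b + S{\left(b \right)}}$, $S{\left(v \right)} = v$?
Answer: $\frac{1026857}{46} \approx 22323.0$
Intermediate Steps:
$r{\left(b \right)} = \frac{1}{2 b}$ ($r{\left(b \right)} = \frac{1}{b + b} = \frac{1}{2 b}$)
$\left(r{\left(-79 + 56 \right)} + 29 \left(-265\right)\right) + 30008 = \left(\frac{1}{2 \left(-79 + 56\right)} + 29 \left(-265\right)\right) + 30008 = \left(\frac{1}{2 \left(-23\right)} - 7685\right) + 30008 = \left(\frac{1}{2} \left(- \frac{1}{23}\right) - 7685\right) + 30008 = \left(- \frac{1}{46} - 7685\right) + 30008 = - \frac{353511}{46} + 30008 = \frac{1026857}{46}$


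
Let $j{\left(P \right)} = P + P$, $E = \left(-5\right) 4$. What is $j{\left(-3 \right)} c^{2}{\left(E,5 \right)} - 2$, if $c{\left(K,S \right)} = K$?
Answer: $-2402$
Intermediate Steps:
$E = -20$
$j{\left(P \right)} = 2 P$
$j{\left(-3 \right)} c^{2}{\left(E,5 \right)} - 2 = 2 \left(-3\right) \left(-20\right)^{2} - 2 = \left(-6\right) 400 - 2 = -2400 - 2 = -2402$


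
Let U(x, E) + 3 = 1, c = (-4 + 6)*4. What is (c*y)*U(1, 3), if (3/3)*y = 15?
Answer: -240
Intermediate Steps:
c = 8 (c = 2*4 = 8)
U(x, E) = -2 (U(x, E) = -3 + 1 = -2)
y = 15
(c*y)*U(1, 3) = (8*15)*(-2) = 120*(-2) = -240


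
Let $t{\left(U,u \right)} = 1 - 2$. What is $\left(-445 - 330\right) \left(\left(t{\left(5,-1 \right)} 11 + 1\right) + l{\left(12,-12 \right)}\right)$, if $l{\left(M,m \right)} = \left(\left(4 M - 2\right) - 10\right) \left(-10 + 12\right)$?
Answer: $-48050$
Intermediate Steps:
$l{\left(M,m \right)} = -24 + 8 M$ ($l{\left(M,m \right)} = \left(\left(-2 + 4 M\right) - 10\right) 2 = \left(-12 + 4 M\right) 2 = -24 + 8 M$)
$t{\left(U,u \right)} = -1$ ($t{\left(U,u \right)} = 1 - 2 = -1$)
$\left(-445 - 330\right) \left(\left(t{\left(5,-1 \right)} 11 + 1\right) + l{\left(12,-12 \right)}\right) = \left(-445 - 330\right) \left(\left(\left(-1\right) 11 + 1\right) + \left(-24 + 8 \cdot 12\right)\right) = - 775 \left(\left(-11 + 1\right) + \left(-24 + 96\right)\right) = - 775 \left(-10 + 72\right) = \left(-775\right) 62 = -48050$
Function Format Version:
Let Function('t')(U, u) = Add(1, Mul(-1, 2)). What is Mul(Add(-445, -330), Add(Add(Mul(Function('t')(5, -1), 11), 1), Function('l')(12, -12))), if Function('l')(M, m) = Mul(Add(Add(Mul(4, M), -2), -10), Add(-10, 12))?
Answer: -48050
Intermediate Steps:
Function('l')(M, m) = Add(-24, Mul(8, M)) (Function('l')(M, m) = Mul(Add(Add(-2, Mul(4, M)), -10), 2) = Mul(Add(-12, Mul(4, M)), 2) = Add(-24, Mul(8, M)))
Function('t')(U, u) = -1 (Function('t')(U, u) = Add(1, -2) = -1)
Mul(Add(-445, -330), Add(Add(Mul(Function('t')(5, -1), 11), 1), Function('l')(12, -12))) = Mul(Add(-445, -330), Add(Add(Mul(-1, 11), 1), Add(-24, Mul(8, 12)))) = Mul(-775, Add(Add(-11, 1), Add(-24, 96))) = Mul(-775, Add(-10, 72)) = Mul(-775, 62) = -48050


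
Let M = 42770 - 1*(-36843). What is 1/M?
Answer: 1/79613 ≈ 1.2561e-5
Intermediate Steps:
M = 79613 (M = 42770 + 36843 = 79613)
1/M = 1/79613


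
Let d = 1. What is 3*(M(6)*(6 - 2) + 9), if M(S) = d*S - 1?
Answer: 87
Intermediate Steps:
M(S) = -1 + S (M(S) = 1*S - 1 = S - 1 = -1 + S)
3*(M(6)*(6 - 2) + 9) = 3*((-1 + 6)*(6 - 2) + 9) = 3*(5*4 + 9) = 3*(20 + 9) = 3*29 = 87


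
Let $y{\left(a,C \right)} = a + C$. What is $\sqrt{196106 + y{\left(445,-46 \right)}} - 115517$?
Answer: $-115517 + \sqrt{196505} \approx -1.1507 \cdot 10^{5}$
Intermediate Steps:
$y{\left(a,C \right)} = C + a$
$\sqrt{196106 + y{\left(445,-46 \right)}} - 115517 = \sqrt{196106 + \left(-46 + 445\right)} - 115517 = \sqrt{196106 + 399} - 115517 = \sqrt{196505} - 115517 = -115517 + \sqrt{196505}$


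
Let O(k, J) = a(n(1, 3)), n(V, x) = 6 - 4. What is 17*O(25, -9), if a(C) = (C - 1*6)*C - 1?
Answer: -153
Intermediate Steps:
n(V, x) = 2
a(C) = -1 + C*(-6 + C) (a(C) = (C - 6)*C - 1 = (-6 + C)*C - 1 = C*(-6 + C) - 1 = -1 + C*(-6 + C))
O(k, J) = -9 (O(k, J) = -1 + 2² - 6*2 = -1 + 4 - 12 = -9)
17*O(25, -9) = 17*(-9) = -153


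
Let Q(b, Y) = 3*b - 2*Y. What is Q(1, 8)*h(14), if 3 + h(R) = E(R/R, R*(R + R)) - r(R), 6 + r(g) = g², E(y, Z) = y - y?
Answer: 2509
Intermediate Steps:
Q(b, Y) = -2*Y + 3*b
E(y, Z) = 0
r(g) = -6 + g²
h(R) = 3 - R² (h(R) = -3 + (0 - (-6 + R²)) = -3 + (0 + (6 - R²)) = -3 + (6 - R²) = 3 - R²)
Q(1, 8)*h(14) = (-2*8 + 3*1)*(3 - 1*14²) = (-16 + 3)*(3 - 1*196) = -13*(3 - 196) = -13*(-193) = 2509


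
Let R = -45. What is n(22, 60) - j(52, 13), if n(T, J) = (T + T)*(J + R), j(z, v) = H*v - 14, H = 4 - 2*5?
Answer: 752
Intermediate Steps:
H = -6 (H = 4 - 10 = -6)
j(z, v) = -14 - 6*v (j(z, v) = -6*v - 14 = -14 - 6*v)
n(T, J) = 2*T*(-45 + J) (n(T, J) = (T + T)*(J - 45) = (2*T)*(-45 + J) = 2*T*(-45 + J))
n(22, 60) - j(52, 13) = 2*22*(-45 + 60) - (-14 - 6*13) = 2*22*15 - (-14 - 78) = 660 - 1*(-92) = 660 + 92 = 752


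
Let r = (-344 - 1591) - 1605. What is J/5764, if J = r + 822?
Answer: -1359/2882 ≈ -0.47155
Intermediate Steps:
r = -3540 (r = -1935 - 1605 = -3540)
J = -2718 (J = -3540 + 822 = -2718)
J/5764 = -2718/5764 = -2718*1/5764 = -1359/2882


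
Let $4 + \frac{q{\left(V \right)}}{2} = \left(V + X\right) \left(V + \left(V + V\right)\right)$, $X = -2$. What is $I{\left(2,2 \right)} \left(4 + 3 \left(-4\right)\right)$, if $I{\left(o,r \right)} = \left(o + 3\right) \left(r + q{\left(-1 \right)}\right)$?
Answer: $-480$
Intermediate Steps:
$q{\left(V \right)} = -8 + 6 V \left(-2 + V\right)$ ($q{\left(V \right)} = -8 + 2 \left(V - 2\right) \left(V + \left(V + V\right)\right) = -8 + 2 \left(-2 + V\right) \left(V + 2 V\right) = -8 + 2 \left(-2 + V\right) 3 V = -8 + 2 \cdot 3 V \left(-2 + V\right) = -8 + 6 V \left(-2 + V\right)$)
$I{\left(o,r \right)} = \left(3 + o\right) \left(10 + r\right)$ ($I{\left(o,r \right)} = \left(o + 3\right) \left(r - \left(-4 - 6\right)\right) = \left(3 + o\right) \left(r + \left(-8 + 12 + 6 \cdot 1\right)\right) = \left(3 + o\right) \left(r + \left(-8 + 12 + 6\right)\right) = \left(3 + o\right) \left(r + 10\right) = \left(3 + o\right) \left(10 + r\right)$)
$I{\left(2,2 \right)} \left(4 + 3 \left(-4\right)\right) = \left(30 + 3 \cdot 2 + 10 \cdot 2 + 2 \cdot 2\right) \left(4 + 3 \left(-4\right)\right) = \left(30 + 6 + 20 + 4\right) \left(4 - 12\right) = 60 \left(-8\right) = -480$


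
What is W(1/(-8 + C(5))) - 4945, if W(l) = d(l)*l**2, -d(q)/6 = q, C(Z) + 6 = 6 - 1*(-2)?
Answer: -178019/36 ≈ -4945.0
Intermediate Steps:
C(Z) = 2 (C(Z) = -6 + (6 - 1*(-2)) = -6 + (6 + 2) = -6 + 8 = 2)
d(q) = -6*q
W(l) = -6*l**3 (W(l) = (-6*l)*l**2 = -6*l**3)
W(1/(-8 + C(5))) - 4945 = -6/(-8 + 2)**3 - 4945 = -6*(1/(-6))**3 - 4945 = -6*(-1/6)**3 - 4945 = -6*(-1/216) - 4945 = 1/36 - 4945 = -178019/36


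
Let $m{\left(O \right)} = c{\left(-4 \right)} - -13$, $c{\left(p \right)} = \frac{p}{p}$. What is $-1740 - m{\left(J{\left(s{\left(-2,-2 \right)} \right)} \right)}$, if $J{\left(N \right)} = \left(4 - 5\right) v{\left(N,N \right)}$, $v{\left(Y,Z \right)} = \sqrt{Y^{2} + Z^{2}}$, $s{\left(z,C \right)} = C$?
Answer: $-1754$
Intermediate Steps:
$J{\left(N \right)} = - \sqrt{2} \sqrt{N^{2}}$ ($J{\left(N \right)} = \left(4 - 5\right) \sqrt{N^{2} + N^{2}} = - \sqrt{2 N^{2}} = - \sqrt{2} \sqrt{N^{2}}$)
$c{\left(p \right)} = 1$
$m{\left(O \right)} = 14$ ($m{\left(O \right)} = 1 - -13 = 1 + 13 = 14$)
$-1740 - m{\left(J{\left(s{\left(-2,-2 \right)} \right)} \right)} = -1740 - 14 = -1754$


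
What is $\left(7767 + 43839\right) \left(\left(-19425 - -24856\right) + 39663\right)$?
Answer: $2327120964$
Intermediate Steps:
$\left(7767 + 43839\right) \left(\left(-19425 - -24856\right) + 39663\right) = 51606 \left(\left(-19425 + 24856\right) + 39663\right) = 51606 \left(5431 + 39663\right) = 51606 \cdot 45094 = 2327120964$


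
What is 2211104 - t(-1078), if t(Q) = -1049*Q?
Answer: 1080282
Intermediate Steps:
2211104 - t(-1078) = 2211104 - (-1049)*(-1078) = 2211104 - 1*1130822 = 2211104 - 1130822 = 1080282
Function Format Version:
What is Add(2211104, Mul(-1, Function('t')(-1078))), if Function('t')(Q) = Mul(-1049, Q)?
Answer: 1080282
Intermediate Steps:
Add(2211104, Mul(-1, Function('t')(-1078))) = Add(2211104, Mul(-1, Mul(-1049, -1078))) = Add(2211104, Mul(-1, 1130822)) = Add(2211104, -1130822) = 1080282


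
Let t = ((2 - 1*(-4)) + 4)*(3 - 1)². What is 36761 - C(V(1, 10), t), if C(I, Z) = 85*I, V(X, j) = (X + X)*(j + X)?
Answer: 34891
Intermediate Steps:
V(X, j) = 2*X*(X + j) (V(X, j) = (2*X)*(X + j) = 2*X*(X + j))
t = 40 (t = ((2 + 4) + 4)*2² = (6 + 4)*4 = 10*4 = 40)
36761 - C(V(1, 10), t) = 36761 - 85*2*1*(1 + 10) = 36761 - 85*2*1*11 = 36761 - 85*22 = 36761 - 1*1870 = 36761 - 1870 = 34891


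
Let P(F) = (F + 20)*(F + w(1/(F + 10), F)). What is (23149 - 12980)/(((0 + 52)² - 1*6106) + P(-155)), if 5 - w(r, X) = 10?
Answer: 10169/18198 ≈ 0.55880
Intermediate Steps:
w(r, X) = -5 (w(r, X) = 5 - 1*10 = 5 - 10 = -5)
P(F) = (-5 + F)*(20 + F) (P(F) = (F + 20)*(F - 5) = (20 + F)*(-5 + F) = (-5 + F)*(20 + F))
(23149 - 12980)/(((0 + 52)² - 1*6106) + P(-155)) = (23149 - 12980)/(((0 + 52)² - 1*6106) + (-100 + (-155)² + 15*(-155))) = 10169/((52² - 6106) + (-100 + 24025 - 2325)) = 10169/((2704 - 6106) + 21600) = 10169/(-3402 + 21600) = 10169/18198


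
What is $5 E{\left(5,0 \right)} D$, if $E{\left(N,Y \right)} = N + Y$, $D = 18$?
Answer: $450$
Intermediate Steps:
$5 E{\left(5,0 \right)} D = 5 \left(5 + 0\right) 18 = 5 \cdot 5 \cdot 18 = 25 \cdot 18 = 450$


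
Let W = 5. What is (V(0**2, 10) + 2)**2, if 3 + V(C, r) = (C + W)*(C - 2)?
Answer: 121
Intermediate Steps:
V(C, r) = -3 + (-2 + C)*(5 + C) (V(C, r) = -3 + (C + 5)*(C - 2) = -3 + (5 + C)*(-2 + C) = -3 + (-2 + C)*(5 + C))
(V(0**2, 10) + 2)**2 = ((-13 + (0**2)**2 + 3*0**2) + 2)**2 = ((-13 + 0**2 + 3*0) + 2)**2 = ((-13 + 0 + 0) + 2)**2 = (-13 + 2)**2 = (-11)**2 = 121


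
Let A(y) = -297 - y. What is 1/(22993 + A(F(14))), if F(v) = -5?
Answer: 1/22701 ≈ 4.4051e-5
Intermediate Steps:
1/(22993 + A(F(14))) = 1/(22993 + (-297 - 1*(-5))) = 1/(22993 + (-297 + 5)) = 1/(22993 - 292) = 1/22701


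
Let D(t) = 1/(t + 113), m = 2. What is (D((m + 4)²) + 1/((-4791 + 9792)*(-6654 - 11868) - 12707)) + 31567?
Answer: 435736538341687/13803543121 ≈ 31567.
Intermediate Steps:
D(t) = 1/(113 + t)
(D((m + 4)²) + 1/((-4791 + 9792)*(-6654 - 11868) - 12707)) + 31567 = (1/(113 + (2 + 4)²) + 1/((-4791 + 9792)*(-6654 - 11868) - 12707)) + 31567 = (1/(113 + 6²) + 1/(5001*(-18522) - 12707)) + 31567 = (1/(113 + 36) + 1/(-92628522 - 12707)) + 31567 = (1/149 + 1/(-92641229)) + 31567 = (1/149 - 1/92641229) + 31567 = 92641080/13803543121 + 31567 = 435736538341687/13803543121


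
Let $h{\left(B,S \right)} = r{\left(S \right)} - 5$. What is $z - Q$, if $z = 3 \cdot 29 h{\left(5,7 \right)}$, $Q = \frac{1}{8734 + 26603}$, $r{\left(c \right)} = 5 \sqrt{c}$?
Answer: $- \frac{15371596}{35337} + 435 \sqrt{7} \approx 715.9$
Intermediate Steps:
$h{\left(B,S \right)} = -5 + 5 \sqrt{S}$ ($h{\left(B,S \right)} = 5 \sqrt{S} - 5 = -5 + 5 \sqrt{S}$)
$Q = \frac{1}{35337} \approx 2.8299 \cdot 10^{-5}$
$z = -435 + 435 \sqrt{7}$ ($z = 3 \cdot 29 \left(-5 + 5 \sqrt{7}\right) = 87 \left(-5 + 5 \sqrt{7}\right) = -435 + 435 \sqrt{7} \approx 715.9$)
$z - Q = \left(-435 + 435 \sqrt{7}\right) - \frac{1}{35337} = - \frac{15371596}{35337} + 435 \sqrt{7}$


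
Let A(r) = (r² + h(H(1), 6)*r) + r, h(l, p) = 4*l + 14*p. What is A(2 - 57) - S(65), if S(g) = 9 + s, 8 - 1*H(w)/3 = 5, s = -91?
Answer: -3548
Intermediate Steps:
H(w) = 9 (H(w) = 24 - 3*5 = 24 - 15 = 9)
S(g) = -82 (S(g) = 9 - 91 = -82)
A(r) = r² + 121*r (A(r) = (r² + (4*9 + 14*6)*r) + r = (r² + (36 + 84)*r) + r = (r² + 120*r) + r = r² + 121*r)
A(2 - 57) - S(65) = (2 - 57)*(121 + (2 - 57)) - 1*(-82) = -55*(121 - 55) + 82 = -55*66 + 82 = -3630 + 82 = -3548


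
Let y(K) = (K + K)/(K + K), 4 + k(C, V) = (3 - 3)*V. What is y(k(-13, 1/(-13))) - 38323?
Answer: -38322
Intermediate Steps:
k(C, V) = -4 (k(C, V) = -4 + (3 - 3)*V = -4 + 0*V = -4 + 0 = -4)
y(K) = 1 (y(K) = (2*K)/((2*K)) = (2*K)*(1/(2*K)) = 1)
y(k(-13, 1/(-13))) - 38323 = 1 - 38323 = -38322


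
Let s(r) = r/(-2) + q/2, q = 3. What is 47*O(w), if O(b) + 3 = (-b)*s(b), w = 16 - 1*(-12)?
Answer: 16309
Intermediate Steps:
w = 28 (w = 16 + 12 = 28)
s(r) = 3/2 - r/2 (s(r) = r/(-2) + 3/2 = r*(-½) + 3*(½) = -r/2 + 3/2 = 3/2 - r/2)
O(b) = -3 - b*(3/2 - b/2) (O(b) = -3 + (-b)*(3/2 - b/2) = -3 - b*(3/2 - b/2))
47*O(w) = 47*(-3 + (½)*28*(-3 + 28)) = 47*(-3 + (½)*28*25) = 47*(-3 + 350) = 47*347 = 16309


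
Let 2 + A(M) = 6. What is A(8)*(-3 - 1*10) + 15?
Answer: -37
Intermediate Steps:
A(M) = 4 (A(M) = -2 + 6 = 4)
A(8)*(-3 - 1*10) + 15 = 4*(-3 - 1*10) + 15 = 4*(-3 - 10) + 15 = 4*(-13) + 15 = -52 + 15 = -37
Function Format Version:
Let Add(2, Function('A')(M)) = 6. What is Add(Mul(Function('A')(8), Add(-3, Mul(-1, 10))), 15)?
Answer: -37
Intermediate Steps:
Function('A')(M) = 4 (Function('A')(M) = Add(-2, 6) = 4)
Add(Mul(Function('A')(8), Add(-3, Mul(-1, 10))), 15) = Add(Mul(4, Add(-3, Mul(-1, 10))), 15) = Add(Mul(4, Add(-3, -10)), 15) = Add(Mul(4, -13), 15) = Add(-52, 15) = -37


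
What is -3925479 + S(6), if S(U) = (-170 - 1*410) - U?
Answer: -3926065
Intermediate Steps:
S(U) = -580 - U (S(U) = (-170 - 410) - U = -580 - U)
-3925479 + S(6) = -3925479 + (-580 - 1*6) = -3925479 + (-580 - 6) = -3925479 - 586 = -3926065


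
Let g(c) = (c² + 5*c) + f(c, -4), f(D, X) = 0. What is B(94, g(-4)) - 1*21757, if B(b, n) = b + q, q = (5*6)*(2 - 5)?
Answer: -21753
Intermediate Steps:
q = -90 (q = 30*(-3) = -90)
g(c) = c² + 5*c (g(c) = (c² + 5*c) + 0 = c² + 5*c)
B(b, n) = -90 + b (B(b, n) = b - 90 = -90 + b)
B(94, g(-4)) - 1*21757 = (-90 + 94) - 1*21757 = 4 - 21757 = -21753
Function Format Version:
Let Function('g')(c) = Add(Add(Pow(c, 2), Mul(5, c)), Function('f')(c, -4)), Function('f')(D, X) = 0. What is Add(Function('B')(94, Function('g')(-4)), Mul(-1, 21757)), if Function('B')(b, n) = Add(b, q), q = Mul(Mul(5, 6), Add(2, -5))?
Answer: -21753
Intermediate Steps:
q = -90 (q = Mul(30, -3) = -90)
Function('g')(c) = Add(Pow(c, 2), Mul(5, c)) (Function('g')(c) = Add(Add(Pow(c, 2), Mul(5, c)), 0) = Add(Pow(c, 2), Mul(5, c)))
Function('B')(b, n) = Add(-90, b) (Function('B')(b, n) = Add(b, -90) = Add(-90, b))
Add(Function('B')(94, Function('g')(-4)), Mul(-1, 21757)) = Add(Add(-90, 94), Mul(-1, 21757)) = Add(4, -21757) = -21753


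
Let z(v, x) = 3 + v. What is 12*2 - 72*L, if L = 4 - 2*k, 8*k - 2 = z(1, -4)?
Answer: -156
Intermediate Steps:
k = ¾ (k = ¼ + (3 + 1)/8 = ¼ + (⅛)*4 = ¼ + ½ = ¾ ≈ 0.75000)
L = 5/2 (L = 4 - 2*¾ = 4 - 3/2 = 5/2 ≈ 2.5000)
12*2 - 72*L = 12*2 - 72*5/2 = 24 - 180 = -156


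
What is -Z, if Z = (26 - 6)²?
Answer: -400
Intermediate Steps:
Z = 400 (Z = 20² = 400)
-Z = -1*400 = -400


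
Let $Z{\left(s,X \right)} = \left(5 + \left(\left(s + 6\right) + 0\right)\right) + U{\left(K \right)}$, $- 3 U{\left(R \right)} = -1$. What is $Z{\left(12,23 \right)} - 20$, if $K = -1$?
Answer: $\frac{10}{3} \approx 3.3333$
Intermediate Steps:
$U{\left(R \right)} = \frac{1}{3}$ ($U{\left(R \right)} = \left(- \frac{1}{3}\right) \left(-1\right) = \frac{1}{3}$)
$Z{\left(s,X \right)} = \frac{34}{3} + s$ ($Z{\left(s,X \right)} = \left(5 + \left(\left(s + 6\right) + 0\right)\right) + \frac{1}{3} = \left(5 + \left(\left(6 + s\right) + 0\right)\right) + \frac{1}{3} = \left(5 + \left(6 + s\right)\right) + \frac{1}{3} = \left(11 + s\right) + \frac{1}{3} = \frac{34}{3} + s$)
$Z{\left(12,23 \right)} - 20 = \left(\frac{34}{3} + 12\right) - 20 = \frac{70}{3} - 20 = \frac{10}{3}$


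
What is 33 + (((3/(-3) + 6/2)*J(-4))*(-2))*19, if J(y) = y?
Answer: 337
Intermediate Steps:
33 + (((3/(-3) + 6/2)*J(-4))*(-2))*19 = 33 + (((3/(-3) + 6/2)*(-4))*(-2))*19 = 33 + (((3*(-⅓) + 6*(½))*(-4))*(-2))*19 = 33 + (((-1 + 3)*(-4))*(-2))*19 = 33 + ((2*(-4))*(-2))*19 = 33 - 8*(-2)*19 = 33 + 16*19 = 33 + 304 = 337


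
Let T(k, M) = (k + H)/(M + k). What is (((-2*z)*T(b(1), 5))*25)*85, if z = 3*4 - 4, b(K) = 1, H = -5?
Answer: 68000/3 ≈ 22667.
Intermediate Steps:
z = 8 (z = 12 - 4 = 8)
T(k, M) = (-5 + k)/(M + k) (T(k, M) = (k - 5)/(M + k) = (-5 + k)/(M + k))
(((-2*z)*T(b(1), 5))*25)*85 = (((-2*8)*((-5 + 1)/(5 + 1)))*25)*85 = (-16*(-4)/6*25)*85 = (-8*(-4)/3*25)*85 = (-16*(-⅔)*25)*85 = ((32/3)*25)*85 = (800/3)*85 = 68000/3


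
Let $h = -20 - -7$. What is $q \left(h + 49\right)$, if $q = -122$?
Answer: $-4392$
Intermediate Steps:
$h = -13$ ($h = -20 + 7 = -13$)
$q \left(h + 49\right) = - 122 \left(-13 + 49\right) = \left(-122\right) 36 = -4392$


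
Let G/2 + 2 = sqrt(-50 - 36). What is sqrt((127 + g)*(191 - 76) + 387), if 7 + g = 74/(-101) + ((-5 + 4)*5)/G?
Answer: sqrt(202)*sqrt((5755583 - 2848754*I*sqrt(86))/(2 - I*sqrt(86)))/202 ≈ 118.78 + 0.1247*I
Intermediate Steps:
G = -4 + 2*I*sqrt(86) (G = -4 + 2*sqrt(-50 - 36) = -4 + 2*sqrt(-86) = -4 + 2*(I*sqrt(86)) = -4 + 2*I*sqrt(86) ≈ -4.0 + 18.547*I)
g = -781/101 - 5/(-4 + 2*I*sqrt(86)) (g = -7 + (74/(-101) + ((-5 + 4)*5)/(-4 + 2*I*sqrt(86))) = -7 + (74*(-1/101) + (-1*5)/(-4 + 2*I*sqrt(86))) = -7 + (-74/101 - 5/(-4 + 2*I*sqrt(86))) = -781/101 - 5/(-4 + 2*I*sqrt(86)) ≈ -7.6771 + 0.2576*I)
sqrt((127 + g)*(191 - 76) + 387) = sqrt((127 + (-13957/1818 + I*sqrt(86)/36))*(191 - 76) + 387) = sqrt((216929/1818 + I*sqrt(86)/36)*115 + 387) = sqrt((24946835/1818 + 115*I*sqrt(86)/36) + 387) = sqrt(25650401/1818 + 115*I*sqrt(86)/36)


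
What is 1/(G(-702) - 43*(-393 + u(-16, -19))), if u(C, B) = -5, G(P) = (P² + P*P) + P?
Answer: 1/1002020 ≈ 9.9798e-7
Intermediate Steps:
G(P) = P + 2*P² (G(P) = (P² + P²) + P = 2*P² + P = P + 2*P²)
1/(G(-702) - 43*(-393 + u(-16, -19))) = 1/(-702*(1 + 2*(-702)) - 43*(-393 - 5)) = 1/(-702*(1 - 1404) - 43*(-398)) = 1/(-702*(-1403) + 17114) = 1/(984906 + 17114) = 1/1002020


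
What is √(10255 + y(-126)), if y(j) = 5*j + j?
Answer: √9499 ≈ 97.463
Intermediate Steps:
y(j) = 6*j
√(10255 + y(-126)) = √(10255 + 6*(-126)) = √(10255 - 756) = √9499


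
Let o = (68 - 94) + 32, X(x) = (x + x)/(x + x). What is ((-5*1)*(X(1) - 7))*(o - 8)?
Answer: -60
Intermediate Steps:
X(x) = 1 (X(x) = (2*x)/((2*x)) = (2*x)*(1/(2*x)) = 1)
o = 6 (o = -26 + 32 = 6)
((-5*1)*(X(1) - 7))*(o - 8) = ((-5*1)*(1 - 7))*(6 - 8) = -5*(-6)*(-2) = 30*(-2) = -60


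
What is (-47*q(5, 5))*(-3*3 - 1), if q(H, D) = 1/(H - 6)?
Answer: -470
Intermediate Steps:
q(H, D) = 1/(-6 + H)
(-47*q(5, 5))*(-3*3 - 1) = (-47/(-6 + 5))*(-3*3 - 1) = (-47/(-1))*(-9 - 1) = -47*(-1)*(-10) = 47*(-10) = -470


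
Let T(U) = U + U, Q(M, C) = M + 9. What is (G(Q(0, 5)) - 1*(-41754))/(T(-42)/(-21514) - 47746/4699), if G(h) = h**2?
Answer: -2114639727405/513406364 ≈ -4118.8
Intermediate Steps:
Q(M, C) = 9 + M
T(U) = 2*U
(G(Q(0, 5)) - 1*(-41754))/(T(-42)/(-21514) - 47746/4699) = ((9 + 0)**2 - 1*(-41754))/((2*(-42))/(-21514) - 47746/4699) = (9**2 + 41754)/(-84*(-1/21514) - 47746*1/4699) = (81 + 41754)/(42/10757 - 47746/4699) = 41835/(-513406364/50547143) = 41835*(-50547143/513406364) = -2114639727405/513406364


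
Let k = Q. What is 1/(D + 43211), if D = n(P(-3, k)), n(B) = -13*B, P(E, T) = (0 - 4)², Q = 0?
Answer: 1/43003 ≈ 2.3254e-5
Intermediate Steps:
k = 0
P(E, T) = 16 (P(E, T) = (-4)² = 16)
D = -208 (D = -13*16 = -208)
1/(D + 43211) = 1/(-208 + 43211) = 1/43003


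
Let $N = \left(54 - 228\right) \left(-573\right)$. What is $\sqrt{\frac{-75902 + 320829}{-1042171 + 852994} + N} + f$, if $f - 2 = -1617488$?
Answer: $-1617486 + \frac{\sqrt{3568082593020879}}{189177} \approx -1.6172 \cdot 10^{6}$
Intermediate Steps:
$N = 99702$ ($N = \left(-174\right) \left(-573\right) = 99702$)
$f = -1617486$ ($f = 2 - 1617488 = -1617486$)
$\sqrt{\frac{-75902 + 320829}{-1042171 + 852994} + N} + f = \sqrt{\frac{-75902 + 320829}{-1042171 + 852994} + 99702} - 1617486 = \sqrt{\frac{244927}{-189177} + 99702} - 1617486 = \sqrt{244927 \left(- \frac{1}{189177}\right) + 99702} - 1617486 = \sqrt{- \frac{244927}{189177} + 99702} - 1617486 = \sqrt{\frac{18861080327}{189177}} - 1617486 = \frac{\sqrt{3568082593020879}}{189177} - 1617486 = -1617486 + \frac{\sqrt{3568082593020879}}{189177}$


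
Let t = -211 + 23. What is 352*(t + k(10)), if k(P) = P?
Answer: -62656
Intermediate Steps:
t = -188
352*(t + k(10)) = 352*(-188 + 10) = 352*(-178) = -62656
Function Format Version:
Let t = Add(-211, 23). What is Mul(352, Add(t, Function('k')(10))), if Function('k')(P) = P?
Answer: -62656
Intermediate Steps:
t = -188
Mul(352, Add(t, Function('k')(10))) = Mul(352, Add(-188, 10)) = Mul(352, -178) = -62656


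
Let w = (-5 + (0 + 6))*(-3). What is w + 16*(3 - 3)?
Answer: -3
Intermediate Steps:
w = -3 (w = (-5 + 6)*(-3) = 1*(-3) = -3)
w + 16*(3 - 3) = -3 + 16*(3 - 3) = -3 + 16*0 = -3 + 0 = -3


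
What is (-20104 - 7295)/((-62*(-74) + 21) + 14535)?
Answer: -27399/19144 ≈ -1.4312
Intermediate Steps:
(-20104 - 7295)/((-62*(-74) + 21) + 14535) = -27399/((4588 + 21) + 14535) = -27399/(4609 + 14535) = -27399/19144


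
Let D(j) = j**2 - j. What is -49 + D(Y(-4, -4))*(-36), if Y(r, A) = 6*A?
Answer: -21649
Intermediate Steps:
-49 + D(Y(-4, -4))*(-36) = -49 + ((6*(-4))*(-1 + 6*(-4)))*(-36) = -49 - 24*(-1 - 24)*(-36) = -49 - 24*(-25)*(-36) = -49 + 600*(-36) = -49 - 21600 = -21649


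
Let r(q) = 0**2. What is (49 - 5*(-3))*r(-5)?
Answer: 0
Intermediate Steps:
r(q) = 0
(49 - 5*(-3))*r(-5) = (49 - 5*(-3))*0 = (49 + 15)*0 = 64*0 = 0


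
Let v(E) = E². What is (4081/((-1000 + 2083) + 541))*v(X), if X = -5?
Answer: 14575/232 ≈ 62.823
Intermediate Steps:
(4081/((-1000 + 2083) + 541))*v(X) = (4081/((-1000 + 2083) + 541))*(-5)² = (4081/(1083 + 541))*25 = (4081/1624)*25 = (4081*(1/1624))*25 = (583/232)*25 = 14575/232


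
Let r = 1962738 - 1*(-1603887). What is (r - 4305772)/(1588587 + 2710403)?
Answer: -739147/4298990 ≈ -0.17194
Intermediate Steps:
r = 3566625 (r = 1962738 + 1603887 = 3566625)
(r - 4305772)/(1588587 + 2710403) = (3566625 - 4305772)/(1588587 + 2710403) = -739147/4298990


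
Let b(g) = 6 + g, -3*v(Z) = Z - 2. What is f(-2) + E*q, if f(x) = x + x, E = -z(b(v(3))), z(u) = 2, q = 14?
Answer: -32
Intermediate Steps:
v(Z) = 2/3 - Z/3 (v(Z) = -(Z - 2)/3 = -(-2 + Z)/3 = 2/3 - Z/3)
E = -2 (E = -1*2 = -2)
f(x) = 2*x
f(-2) + E*q = 2*(-2) - 2*14 = -4 - 28 = -32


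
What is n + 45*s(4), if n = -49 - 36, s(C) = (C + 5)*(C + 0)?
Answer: 1535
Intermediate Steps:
s(C) = C*(5 + C) (s(C) = (5 + C)*C = C*(5 + C))
n = -85
n + 45*s(4) = -85 + 45*(4*(5 + 4)) = -85 + 45*(4*9) = -85 + 45*36 = -85 + 1620 = 1535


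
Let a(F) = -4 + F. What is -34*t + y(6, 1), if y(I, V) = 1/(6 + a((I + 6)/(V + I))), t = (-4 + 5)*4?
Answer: -3529/26 ≈ -135.73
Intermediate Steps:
t = 4 (t = 1*4 = 4)
y(I, V) = 1/(2 + (6 + I)/(I + V)) (y(I, V) = 1/(6 + (-4 + (I + 6)/(V + I))) = 1/(6 + (-4 + (6 + I)/(I + V))) = 1/(2 + (6 + I)/(I + V)))
-34*t + y(6, 1) = -34*4 + (6 + 1)/(6 + 2*1 + 3*6) = -136 + 7/(6 + 2 + 18) = -136 + 7/26 = -3529/26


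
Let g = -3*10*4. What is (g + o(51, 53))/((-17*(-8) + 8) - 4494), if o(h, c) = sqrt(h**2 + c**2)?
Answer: 4/145 - sqrt(5410)/4350 ≈ 0.010678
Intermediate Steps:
o(h, c) = sqrt(c**2 + h**2)
g = -120 (g = -30*4 = -120)
(g + o(51, 53))/((-17*(-8) + 8) - 4494) = (-120 + sqrt(53**2 + 51**2))/((-17*(-8) + 8) - 4494) = (-120 + sqrt(2809 + 2601))/((136 + 8) - 4494) = (-120 + sqrt(5410))/(144 - 4494) = (-120 + sqrt(5410))/(-4350) = (-120 + sqrt(5410))*(-1/4350) = 4/145 - sqrt(5410)/4350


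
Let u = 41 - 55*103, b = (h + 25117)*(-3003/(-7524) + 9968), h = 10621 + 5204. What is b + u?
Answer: 46525745309/114 ≈ 4.0812e+8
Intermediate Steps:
h = 15825
b = 46526386445/114 (b = (15825 + 25117)*(-3003/(-7524) + 9968) = 40942*(-3003*(-1/7524) + 9968) = 40942*(91/228 + 9968) = 40942*(2272795/228) = 46526386445/114 ≈ 4.0813e+8)
u = -5624 (u = 41 - 5665 = -5624)
b + u = 46526386445/114 - 5624 = 46525745309/114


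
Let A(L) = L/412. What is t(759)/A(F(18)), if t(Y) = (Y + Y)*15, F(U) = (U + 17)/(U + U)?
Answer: 67544928/7 ≈ 9.6493e+6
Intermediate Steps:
F(U) = (17 + U)/(2*U) (F(U) = (17 + U)/((2*U)) = (17 + U)*(1/(2*U)) = (17 + U)/(2*U))
A(L) = L/412 (A(L) = L*(1/412) = L/412)
t(Y) = 30*Y (t(Y) = (2*Y)*15 = 30*Y)
t(759)/A(F(18)) = (30*759)/((((1/2)*(17 + 18)/18)/412)) = 22770/((((1/2)*(1/18)*35)/412)) = 22770/(((1/412)*(35/36))) = 22770/(35/14832) = 22770*(14832/35) = 67544928/7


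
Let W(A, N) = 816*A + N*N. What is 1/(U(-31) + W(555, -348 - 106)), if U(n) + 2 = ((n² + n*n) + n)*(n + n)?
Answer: 1/541752 ≈ 1.8459e-6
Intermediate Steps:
U(n) = -2 + 2*n*(n + 2*n²) (U(n) = -2 + ((n² + n*n) + n)*(n + n) = -2 + ((n² + n²) + n)*(2*n) = -2 + (2*n² + n)*(2*n) = -2 + (n + 2*n²)*(2*n) = -2 + 2*n*(n + 2*n²))
W(A, N) = N² + 816*A (W(A, N) = 816*A + N² = N² + 816*A)
1/(U(-31) + W(555, -348 - 106)) = 1/((-2 + 2*(-31)² + 4*(-31)³) + ((-348 - 106)² + 816*555)) = 1/((-2 + 2*961 + 4*(-29791)) + ((-454)² + 452880)) = 1/((-2 + 1922 - 119164) + (206116 + 452880)) = 1/(-117244 + 658996) = 1/541752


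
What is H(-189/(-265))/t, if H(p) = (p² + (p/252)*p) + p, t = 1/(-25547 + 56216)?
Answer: 10543726179/280900 ≈ 37536.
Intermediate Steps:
t = 1/30669 ≈ 3.2606e-5
H(p) = p + 253*p²/252 (H(p) = (p² + (p*(1/252))*p) + p = (p² + (p/252)*p) + p = (p² + p²/252) + p = 253*p²/252 + p = p + 253*p²/252)
H(-189/(-265))/t = ((-189/(-265))*(252 + 253*(-189/(-265)))/252)/(1/30669) = ((-189*(-1/265))*(252 + 253*(-189*(-1/265)))/252)*30669 = ((1/252)*(189/265)*(252 + 253*(189/265)))*30669 = ((1/252)*(189/265)*(252 + 47817/265))*30669 = ((1/252)*(189/265)*(114597/265))*30669 = (343791/280900)*30669 = 10543726179/280900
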